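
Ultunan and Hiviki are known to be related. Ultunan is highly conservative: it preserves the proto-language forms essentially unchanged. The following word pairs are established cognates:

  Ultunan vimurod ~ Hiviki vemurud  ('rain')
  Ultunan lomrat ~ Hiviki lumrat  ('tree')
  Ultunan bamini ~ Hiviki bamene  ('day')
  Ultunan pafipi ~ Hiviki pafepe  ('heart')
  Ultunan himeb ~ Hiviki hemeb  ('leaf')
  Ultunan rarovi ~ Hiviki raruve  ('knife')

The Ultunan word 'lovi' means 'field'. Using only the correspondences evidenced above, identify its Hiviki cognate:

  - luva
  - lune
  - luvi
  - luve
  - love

luve

rarovi ~ raruve — Ultunan o corresponds to Hiviki u after a consonant, before a labial obstruent.
bamini ~ bamene, pafipi ~ pafepe — Ultunan i corresponds to Hiviki e word-finally.
Applying these to Ultunan 'lovi':
  lovi → luvi   (o→u after a consonant, before a labial obstruent)
  luvi → luve   (i→e word-finally)
So the Hiviki cognate is 'luve'.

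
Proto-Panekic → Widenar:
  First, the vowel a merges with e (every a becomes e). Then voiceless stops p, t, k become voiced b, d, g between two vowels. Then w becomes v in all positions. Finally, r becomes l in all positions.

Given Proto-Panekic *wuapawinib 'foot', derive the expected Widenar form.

vuebevinib

Widenar: start from *wuapawinib.
  rule 1 (vowel merger): wuapawinib → wuepewinib
  rule 2 (intervocalic voicing): wuepewinib → wuebewinib
  rule 3 (unconditioned shift): wuebewinib → vuebevinib
  rule 4: no change — vuebevinib
  ⇒ Widenar vuebevinib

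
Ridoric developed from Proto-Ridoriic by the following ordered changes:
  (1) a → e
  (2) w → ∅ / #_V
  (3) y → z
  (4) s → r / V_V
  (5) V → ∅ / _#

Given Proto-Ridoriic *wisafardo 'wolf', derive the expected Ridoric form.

Ridoric: *wisafardo > wiseferdo > iseferdo > ireferdo > ireferd  (by vowel merger, glide loss, rhotacism, apocope)

ireferd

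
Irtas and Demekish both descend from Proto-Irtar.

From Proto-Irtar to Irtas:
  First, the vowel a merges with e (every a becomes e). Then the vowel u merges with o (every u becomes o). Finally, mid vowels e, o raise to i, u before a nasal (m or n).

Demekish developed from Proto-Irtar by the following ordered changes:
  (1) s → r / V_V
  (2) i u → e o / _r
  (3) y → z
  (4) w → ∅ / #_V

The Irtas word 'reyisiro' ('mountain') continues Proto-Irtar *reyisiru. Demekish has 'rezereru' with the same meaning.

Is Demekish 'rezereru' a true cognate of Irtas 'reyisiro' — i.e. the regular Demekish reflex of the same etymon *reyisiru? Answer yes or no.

yes

Derive the expected Demekish reflex of *reyisiru:
Demekish: start from *reyisiru.
  rule 1 (rhotacism): reyisiru → reyiriru
  rule 2 (pre-rhotic lowering): reyiriru → reyereru
  rule 3 (unconditioned shift): reyereru → rezereru
  rule 4: no change — rezereru
  ⇒ Demekish rezereru
Demekish 'rezereru' matches the regular reflex exactly, so the pair is cognate.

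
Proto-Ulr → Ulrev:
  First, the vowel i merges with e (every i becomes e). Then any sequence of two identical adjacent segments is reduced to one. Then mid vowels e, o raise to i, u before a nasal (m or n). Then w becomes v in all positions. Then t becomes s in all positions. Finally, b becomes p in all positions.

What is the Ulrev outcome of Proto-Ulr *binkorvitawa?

pinkorvesava

Ulrev: *binkorvitawa
  binkorvitawa → benkorvetawa   [vowel merger]
  benkorvetawa (rule 2 does not apply)
  benkorvetawa → binkorvetawa   [pre-nasal raising]
  binkorvetawa → binkorvetava   [unconditioned shift]
  binkorvetava → binkorvesava   [unconditioned shift]
  binkorvesava → pinkorvesava   [unconditioned shift]
  giving Ulrev pinkorvesava.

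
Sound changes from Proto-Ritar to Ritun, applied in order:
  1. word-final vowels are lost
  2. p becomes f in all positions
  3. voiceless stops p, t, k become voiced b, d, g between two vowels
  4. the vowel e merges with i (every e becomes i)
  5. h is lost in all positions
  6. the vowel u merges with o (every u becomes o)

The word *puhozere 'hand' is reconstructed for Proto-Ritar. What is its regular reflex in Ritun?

foozir

Ritun: *puhozere > puhozer > fuhozer > fuhozir > fuozir > foozir  (by apocope, unconditioned shift, vowel merger, h-loss, vowel merger)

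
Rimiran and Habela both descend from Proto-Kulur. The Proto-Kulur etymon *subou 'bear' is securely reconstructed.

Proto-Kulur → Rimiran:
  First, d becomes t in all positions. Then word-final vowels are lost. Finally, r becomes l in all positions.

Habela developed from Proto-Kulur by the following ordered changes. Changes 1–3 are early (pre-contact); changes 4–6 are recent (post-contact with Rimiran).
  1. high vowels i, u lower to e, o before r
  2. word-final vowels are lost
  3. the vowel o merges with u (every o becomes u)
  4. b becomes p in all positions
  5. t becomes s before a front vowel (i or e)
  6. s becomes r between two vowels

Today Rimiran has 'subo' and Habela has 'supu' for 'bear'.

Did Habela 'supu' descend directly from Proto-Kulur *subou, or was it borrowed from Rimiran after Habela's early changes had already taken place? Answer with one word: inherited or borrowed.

inherited

If inherited, *subou would pass through all of Habela's changes:
Habela: *subou
  subou (rule 1 does not apply)
  subou → subo   [apocope]
  subo → subu   [vowel merger]
  subu → supu   [unconditioned shift]
  supu (rule 5 does not apply)
  supu (rule 6 does not apply)
  giving Habela supu.
If borrowed from Rimiran 'subo' after the early changes, it would undergo only the recent ones:
  rule 4 (unconditioned shift): subo → supo
  rule 5 (palatalisation): no change (supo)
  rule 6 (rhotacism): no change (supo)
  ⇒ as a loan: supo
Habela 'supu' matches the inherited outcome exactly, so it is an inherited cognate, not a loan.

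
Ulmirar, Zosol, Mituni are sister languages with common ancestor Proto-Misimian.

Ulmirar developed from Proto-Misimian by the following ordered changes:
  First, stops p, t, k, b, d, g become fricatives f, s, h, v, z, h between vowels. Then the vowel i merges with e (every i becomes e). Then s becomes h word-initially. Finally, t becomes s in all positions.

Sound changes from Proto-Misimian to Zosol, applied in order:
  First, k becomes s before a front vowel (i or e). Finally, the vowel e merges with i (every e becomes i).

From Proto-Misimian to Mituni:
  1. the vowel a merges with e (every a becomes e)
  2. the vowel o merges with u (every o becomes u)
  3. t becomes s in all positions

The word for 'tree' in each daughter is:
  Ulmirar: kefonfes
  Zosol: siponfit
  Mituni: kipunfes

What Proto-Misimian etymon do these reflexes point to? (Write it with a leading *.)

Position 7: Ulmirar has e, Zosol has i, Mituni has e. Taking the neighbouring segments as reconstructed: Ulmirar e could go back to *e or *i; Zosol i could go back to *e or *i; Mituni e could go back to *a or *e — the one source consistent with every daughter is *e.
Position 3: Ulmirar has f, Zosol has p, Mituni has p. Zosol preserves p here (none of its changes turn any other segment into p), so the proto-segment is *p.
Position 4: Ulmirar has o, Zosol has o, Mituni has u. Ulmirar preserves o here (none of its changes turn any other segment into o), so the proto-segment is *o.
This points to *kiponfet. Verify forward in each daughter:
Ulmirar: *kiponfet
  kiponfet → kifonfet   [intervocalic lenition]
  kifonfet → kefonfet   [vowel merger]
  kefonfet (rule 3 does not apply)
  kefonfet → kefonfes   [unconditioned shift]
  giving Ulmirar kefonfes.
Zosol: start from *kiponfet.
  rule 1 (palatalisation): kiponfet → siponfet
  rule 2 (vowel merger): siponfet → siponfit
  ⇒ Zosol siponfit
Mituni: *kiponfet
  kiponfet (rule 1 does not apply)
  kiponfet → kipunfet   [vowel merger]
  kipunfet → kipunfes   [unconditioned shift]
  giving Mituni kipunfes.
No other proto-form is consistent with every reflex, so the reconstruction is *kiponfet.

*kiponfet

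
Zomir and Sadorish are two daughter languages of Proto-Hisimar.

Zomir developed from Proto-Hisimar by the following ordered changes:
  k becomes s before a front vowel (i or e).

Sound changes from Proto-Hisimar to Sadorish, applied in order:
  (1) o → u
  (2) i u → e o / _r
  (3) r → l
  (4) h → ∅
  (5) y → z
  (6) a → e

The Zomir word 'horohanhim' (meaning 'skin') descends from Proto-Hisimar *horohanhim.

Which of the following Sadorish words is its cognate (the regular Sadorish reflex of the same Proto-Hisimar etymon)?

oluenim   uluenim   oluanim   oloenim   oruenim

Sadorish: start from *horohanhim.
  rule 1 (vowel merger): horohanhim → huruhanhim
  rule 2 (pre-rhotic lowering): huruhanhim → horuhanhim
  rule 3 (unconditioned shift): horuhanhim → holuhanhim
  rule 4 (h-loss): holuhanhim → oluanim
  rule 5: no change — oluanim
  rule 6 (vowel merger): oluanim → oluenim
  ⇒ Sadorish oluenim
Among the options, 'oluenim' alone shows every Sadorish change applied in order.

oluenim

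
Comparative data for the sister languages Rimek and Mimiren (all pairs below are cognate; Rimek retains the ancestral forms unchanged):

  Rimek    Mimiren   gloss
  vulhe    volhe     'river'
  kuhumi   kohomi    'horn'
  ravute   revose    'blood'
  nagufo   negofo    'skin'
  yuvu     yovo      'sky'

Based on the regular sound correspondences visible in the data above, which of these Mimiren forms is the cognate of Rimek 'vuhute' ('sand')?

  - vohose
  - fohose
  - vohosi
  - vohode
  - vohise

vulhe ~ volhe, kuhumi ~ kohomi — Rimek u corresponds to Mimiren o after a consonant, before a consonant other than r, m, n, p, b, f, v.
ravute ~ revose — Rimek t corresponds to Mimiren s between vowels (before a front vowel).
Applying these to Rimek 'vuhute':
  vuhute → vohute   (u→o after a consonant, before a consonant other than r, m, n, p, b, f, v)
  vohute → vohote   (u→o after a consonant, before a consonant other than r, m, n, p, b, f, v)
  vohote → vohose   (t→s between vowels (before a front vowel))
So the Mimiren cognate is 'vohose'.

vohose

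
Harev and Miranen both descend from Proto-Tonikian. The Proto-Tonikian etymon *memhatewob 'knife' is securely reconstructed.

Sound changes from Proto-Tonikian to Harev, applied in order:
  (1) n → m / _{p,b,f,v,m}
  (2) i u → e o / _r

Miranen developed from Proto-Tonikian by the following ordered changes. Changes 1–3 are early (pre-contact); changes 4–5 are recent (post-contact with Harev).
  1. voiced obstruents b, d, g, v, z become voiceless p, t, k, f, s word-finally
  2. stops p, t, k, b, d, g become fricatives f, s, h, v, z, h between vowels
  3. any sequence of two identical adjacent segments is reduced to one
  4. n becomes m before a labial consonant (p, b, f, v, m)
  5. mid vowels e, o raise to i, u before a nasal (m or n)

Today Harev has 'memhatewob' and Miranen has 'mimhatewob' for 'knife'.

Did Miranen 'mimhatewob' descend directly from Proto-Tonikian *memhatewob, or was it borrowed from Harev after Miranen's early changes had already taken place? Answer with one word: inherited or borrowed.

If inherited, *memhatewob would pass through all of Miranen's changes:
Miranen: *memhatewob > memhatewop > memhasewop > mimhasewop  (by final devoicing, intervocalic lenition, pre-nasal raising)
If borrowed from Harev 'memhatewob' after the early changes, it would undergo only the recent ones:
  rule 4 (nasal place assimilation): no change (memhatewob)
  rule 5 (pre-nasal raising): memhatewob → mimhatewob
  ⇒ as a loan: mimhatewob
Miranen 'mimhatewob' matches the loan outcome 'mimhatewob', not the inherited 'mimhasewop' — it skipped the early Miranen changes, so it was borrowed from Harev.

borrowed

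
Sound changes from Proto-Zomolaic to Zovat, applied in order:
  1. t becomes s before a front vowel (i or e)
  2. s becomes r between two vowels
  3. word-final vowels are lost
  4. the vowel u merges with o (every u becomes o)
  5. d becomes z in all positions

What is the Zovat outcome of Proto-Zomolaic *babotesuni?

Zovat: start from *babotesuni.
  rule 1 (palatalisation): babotesuni → babosesuni
  rule 2 (rhotacism): babosesuni → baboreruni
  rule 3 (apocope): baboreruni → baborerun
  rule 4 (vowel merger): baborerun → baboreron
  rule 5: no change — baboreron
  ⇒ Zovat baboreron

baboreron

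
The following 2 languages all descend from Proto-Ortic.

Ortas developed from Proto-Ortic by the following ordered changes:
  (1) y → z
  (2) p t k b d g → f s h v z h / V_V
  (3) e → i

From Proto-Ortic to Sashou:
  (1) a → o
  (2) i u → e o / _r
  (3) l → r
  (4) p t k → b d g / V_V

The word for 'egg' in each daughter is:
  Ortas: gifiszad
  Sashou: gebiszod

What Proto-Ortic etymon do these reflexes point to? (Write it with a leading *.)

Position 3: Ortas has f, Sashou has b. Taking the neighbouring segments as reconstructed: Ortas f could go back to *p or *f; Sashou b could go back to *p or *b — the one source consistent with every daughter is *p.
Position 2: Ortas has i, Sashou has e. Taking the neighbouring segments as reconstructed: Ortas i could go back to *e or *i; Sashou e can only go back to *e — the one source consistent with every daughter is *e.
Continuing position by position gives *gepiszad; check it forward:
Ortas: *gepiszad > gefiszad > gifiszad  (by intervocalic lenition, vowel merger)
Sashou: *gepiszad > gepiszod > gebiszod  (by vowel merger, intervocalic voicing)
*gepiszad is the unique common source.

*gepiszad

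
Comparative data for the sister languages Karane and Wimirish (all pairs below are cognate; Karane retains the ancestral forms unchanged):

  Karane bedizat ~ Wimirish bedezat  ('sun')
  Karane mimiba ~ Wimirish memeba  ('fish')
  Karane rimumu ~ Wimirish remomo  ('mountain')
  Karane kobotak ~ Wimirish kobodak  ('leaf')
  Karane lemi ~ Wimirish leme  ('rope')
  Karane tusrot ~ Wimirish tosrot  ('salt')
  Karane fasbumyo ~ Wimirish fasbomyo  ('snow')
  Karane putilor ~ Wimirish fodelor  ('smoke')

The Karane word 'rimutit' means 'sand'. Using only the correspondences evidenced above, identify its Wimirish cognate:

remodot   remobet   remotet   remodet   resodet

mimiba ~ memeba, rimumu ~ remomo — Karane i corresponds to Wimirish e after a consonant, before a nasal.
tusrot ~ tosrot, putilor ~ fodelor — Karane u corresponds to Wimirish o after a consonant, before a consonant other than r, m, n, p, b, f, v.
putilor ~ fodelor — Karane t corresponds to Wimirish d between vowels (before a front vowel).
bedizat ~ bedezat, putilor ~ fodelor — Karane i corresponds to Wimirish e after a consonant, before a consonant other than r, m, n, p, b, f, v.
Applying these to Karane 'rimutit':
  rimutit → remutit   (i→e after a consonant, before a nasal)
  remutit → remotit   (u→o after a consonant, before a consonant other than r, m, n, p, b, f, v)
  remotit → remodit   (t→d between vowels (before a front vowel))
  remodit → remodet   (i→e after a consonant, before a consonant other than r, m, n, p, b, f, v)
So the Wimirish cognate is 'remodet'.

remodet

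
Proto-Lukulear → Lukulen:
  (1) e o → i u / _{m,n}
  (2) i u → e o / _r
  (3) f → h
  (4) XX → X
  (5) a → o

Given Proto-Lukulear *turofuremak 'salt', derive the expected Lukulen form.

torohorimok

Lukulen: *turofuremak
  turofuremak → turofurimak   [pre-nasal raising]
  turofurimak → toroforimak   [pre-rhotic lowering]
  toroforimak → torohorimak   [unconditioned shift]
  torohorimak (rule 4 does not apply)
  torohorimak → torohorimok   [vowel merger]
  giving Lukulen torohorimok.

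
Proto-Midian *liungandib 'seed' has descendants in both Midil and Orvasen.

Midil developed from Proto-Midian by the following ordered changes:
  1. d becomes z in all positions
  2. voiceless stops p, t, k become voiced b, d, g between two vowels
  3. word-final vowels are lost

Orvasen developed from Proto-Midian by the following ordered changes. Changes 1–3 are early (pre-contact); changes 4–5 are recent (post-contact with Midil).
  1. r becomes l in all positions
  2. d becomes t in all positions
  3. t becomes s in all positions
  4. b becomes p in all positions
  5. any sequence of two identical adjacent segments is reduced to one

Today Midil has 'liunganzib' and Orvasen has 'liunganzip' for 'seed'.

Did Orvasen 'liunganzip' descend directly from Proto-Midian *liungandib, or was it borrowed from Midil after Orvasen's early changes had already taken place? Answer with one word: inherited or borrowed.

borrowed

If inherited, *liungandib would pass through all of Orvasen's changes:
Orvasen: *liungandib
  liungandib (rule 1 does not apply)
  liungandib → liungantib   [unconditioned shift]
  liungantib → liungansib   [unconditioned shift]
  liungansib → liungansip   [unconditioned shift]
  liungansip (rule 5 does not apply)
  giving Orvasen liungansip.
If borrowed from Midil 'liunganzib' after the early changes, it would undergo only the recent ones:
  rule 4 (unconditioned shift): liunganzib → liunganzip
  rule 5 (degemination): no change (liunganzip)
  ⇒ as a loan: liunganzip
Orvasen 'liunganzip' matches the loan outcome 'liunganzip', not the inherited 'liungansip' — it skipped the early Orvasen changes, so it was borrowed from Midil.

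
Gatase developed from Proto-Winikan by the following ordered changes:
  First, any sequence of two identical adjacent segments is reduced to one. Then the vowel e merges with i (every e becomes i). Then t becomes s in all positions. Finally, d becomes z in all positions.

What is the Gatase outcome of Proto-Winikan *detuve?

Gatase: start from *detuve.
  rule 1: no change — detuve
  rule 2 (vowel merger): detuve → dituvi
  rule 3 (unconditioned shift): dituvi → disuvi
  rule 4 (unconditioned shift): disuvi → zisuvi
  ⇒ Gatase zisuvi

zisuvi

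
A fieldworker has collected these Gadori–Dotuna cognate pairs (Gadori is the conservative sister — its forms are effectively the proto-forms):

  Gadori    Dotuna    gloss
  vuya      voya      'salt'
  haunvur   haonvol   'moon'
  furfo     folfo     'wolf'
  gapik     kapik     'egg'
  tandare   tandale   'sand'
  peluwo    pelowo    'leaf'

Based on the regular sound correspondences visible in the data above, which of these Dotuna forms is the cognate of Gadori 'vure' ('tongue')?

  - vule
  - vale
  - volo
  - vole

vole

haunvur ~ haonvol, furfo ~ folfo — Gadori u corresponds to Dotuna o after a consonant, before r.
tandare ~ tandale — Gadori r corresponds to Dotuna l between vowels (before a front vowel).
Applying these to Gadori 'vure':
  vure → vore   (u→o after a consonant, before r)
  vore → vole   (r→l between vowels (before a front vowel))
So the Dotuna cognate is 'vole'.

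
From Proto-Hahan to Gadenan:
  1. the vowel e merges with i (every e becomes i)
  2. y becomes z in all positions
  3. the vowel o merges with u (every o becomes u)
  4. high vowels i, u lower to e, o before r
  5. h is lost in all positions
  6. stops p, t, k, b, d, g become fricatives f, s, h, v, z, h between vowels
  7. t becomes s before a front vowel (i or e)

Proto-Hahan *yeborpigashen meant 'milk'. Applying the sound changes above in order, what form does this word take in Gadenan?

zivorpihasin

Gadenan: start from *yeborpigashen.
  rule 1 (vowel merger): yeborpigashen → yiborpigashin
  rule 2 (unconditioned shift): yiborpigashin → ziborpigashin
  rule 3 (vowel merger): ziborpigashin → ziburpigashin
  rule 4 (pre-rhotic lowering): ziburpigashin → ziborpigashin
  rule 5 (h-loss): ziborpigashin → ziborpigasin
  rule 6 (intervocalic lenition): ziborpigasin → zivorpihasin
  rule 7: no change — zivorpihasin
  ⇒ Gadenan zivorpihasin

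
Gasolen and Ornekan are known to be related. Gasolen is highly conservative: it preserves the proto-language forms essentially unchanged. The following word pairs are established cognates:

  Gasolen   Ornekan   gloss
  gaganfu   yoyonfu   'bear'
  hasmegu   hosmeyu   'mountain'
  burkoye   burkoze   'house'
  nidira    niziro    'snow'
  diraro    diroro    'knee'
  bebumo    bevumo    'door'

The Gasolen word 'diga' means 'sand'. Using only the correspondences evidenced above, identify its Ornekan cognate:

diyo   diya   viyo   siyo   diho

diyo

gaganfu ~ yoyonfu — Gasolen g corresponds to Ornekan y between vowels (before a back vowel).
nidira ~ niziro — Gasolen a corresponds to Ornekan o word-finally.
Applying these to Gasolen 'diga':
  diga → diya   (g→y between vowels (before a back vowel))
  diya → diyo   (a→o word-finally)
So the Ornekan cognate is 'diyo'.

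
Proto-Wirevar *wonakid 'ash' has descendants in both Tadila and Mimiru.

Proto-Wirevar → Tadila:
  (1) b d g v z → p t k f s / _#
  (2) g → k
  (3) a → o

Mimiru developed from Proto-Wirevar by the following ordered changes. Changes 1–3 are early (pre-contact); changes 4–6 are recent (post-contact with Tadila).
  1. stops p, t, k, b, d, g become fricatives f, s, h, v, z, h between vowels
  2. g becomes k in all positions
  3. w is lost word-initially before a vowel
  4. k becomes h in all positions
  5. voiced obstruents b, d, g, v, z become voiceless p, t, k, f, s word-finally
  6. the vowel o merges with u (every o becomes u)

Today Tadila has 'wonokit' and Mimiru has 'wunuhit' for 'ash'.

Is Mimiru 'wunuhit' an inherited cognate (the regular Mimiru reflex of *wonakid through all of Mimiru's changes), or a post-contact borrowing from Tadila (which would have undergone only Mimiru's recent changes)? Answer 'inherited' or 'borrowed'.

If inherited, *wonakid would pass through all of Mimiru's changes:
Mimiru: *wonakid > wonahid > onahid > onahit > unahit  (by intervocalic lenition, glide loss, final devoicing, vowel merger)
If borrowed from Tadila 'wonokit' after the early changes, it would undergo only the recent ones:
  rule 4 (unconditioned shift): wonokit → wonohit
  rule 5 (final devoicing): no change (wonohit)
  rule 6 (vowel merger): wonohit → wunuhit
  ⇒ as a loan: wunuhit
Mimiru 'wunuhit' matches the loan outcome 'wunuhit', not the inherited 'unahit' — it skipped the early Mimiru changes, so it was borrowed from Tadila.

borrowed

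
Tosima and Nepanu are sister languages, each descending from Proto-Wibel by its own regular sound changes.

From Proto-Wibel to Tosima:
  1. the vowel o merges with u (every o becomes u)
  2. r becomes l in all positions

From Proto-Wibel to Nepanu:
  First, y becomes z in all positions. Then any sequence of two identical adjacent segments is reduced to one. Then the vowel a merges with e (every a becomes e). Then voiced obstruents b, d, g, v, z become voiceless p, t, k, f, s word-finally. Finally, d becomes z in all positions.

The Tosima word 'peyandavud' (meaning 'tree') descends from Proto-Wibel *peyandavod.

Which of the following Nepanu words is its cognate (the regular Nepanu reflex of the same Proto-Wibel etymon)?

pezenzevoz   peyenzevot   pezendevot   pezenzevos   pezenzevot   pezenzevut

Nepanu: start from *peyandavod.
  rule 1 (unconditioned shift): peyandavod → pezandavod
  rule 2: no change — pezandavod
  rule 3 (vowel merger): pezandavod → pezendevod
  rule 4 (final devoicing): pezendevod → pezendevot
  rule 5 (unconditioned shift): pezendevot → pezenzevot
  ⇒ Nepanu pezenzevot
The other candidates each miss or misapply at least one Nepanu change.

pezenzevot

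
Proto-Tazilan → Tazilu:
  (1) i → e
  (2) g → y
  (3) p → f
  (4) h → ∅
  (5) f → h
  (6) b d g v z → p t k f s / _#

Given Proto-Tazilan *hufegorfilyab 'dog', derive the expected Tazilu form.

uheyorhelyap

Tazilu: *hufegorfilyab > hufegorfelyab > hufeyorfelyab > ufeyorfelyab > uheyorhelyab > uheyorhelyap  (by vowel merger, unconditioned shift, h-loss, unconditioned shift, final devoicing)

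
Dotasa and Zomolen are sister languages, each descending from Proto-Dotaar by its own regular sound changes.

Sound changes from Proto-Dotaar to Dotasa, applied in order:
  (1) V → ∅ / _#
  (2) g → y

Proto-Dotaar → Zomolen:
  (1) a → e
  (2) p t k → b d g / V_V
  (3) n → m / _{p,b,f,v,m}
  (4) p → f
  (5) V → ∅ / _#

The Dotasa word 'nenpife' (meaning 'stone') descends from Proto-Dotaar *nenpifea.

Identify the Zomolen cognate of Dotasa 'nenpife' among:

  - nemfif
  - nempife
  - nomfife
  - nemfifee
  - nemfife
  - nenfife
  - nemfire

nemfife

Zomolen: *nenpifea
  nenpifea → nenpifee   [vowel merger]
  nenpifee (rule 2 does not apply)
  nenpifee → nempifee   [nasal place assimilation]
  nempifee → nemfifee   [unconditioned shift]
  nemfifee → nemfife   [apocope]
  giving Zomolen nemfife.
Among the options, 'nemfife' alone shows every Zomolen change applied in order.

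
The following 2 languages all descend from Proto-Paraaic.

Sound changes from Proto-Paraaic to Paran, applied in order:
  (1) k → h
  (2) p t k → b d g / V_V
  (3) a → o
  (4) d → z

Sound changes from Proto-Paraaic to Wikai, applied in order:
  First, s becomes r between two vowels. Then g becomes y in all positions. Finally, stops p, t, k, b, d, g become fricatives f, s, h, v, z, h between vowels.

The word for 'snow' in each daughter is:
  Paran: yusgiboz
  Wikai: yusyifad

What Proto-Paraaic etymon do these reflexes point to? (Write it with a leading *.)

Position 4: Paran has g, Wikai has y. Paran preserves g here (none of its changes turn any other segment into g), so the proto-segment is *g.
Position 7: Paran has o, Wikai has a. Wikai preserves a here (none of its changes turn any other segment into a), so the proto-segment is *a.
This points to *yusgipad. Verify forward in each daughter:
Paran: start from *yusgipad.
  rule 1: no change — yusgipad
  rule 2 (intervocalic voicing): yusgipad → yusgibad
  rule 3 (vowel merger): yusgibad → yusgibod
  rule 4 (unconditioned shift): yusgibod → yusgiboz
  ⇒ Paran yusgiboz
Wikai: *yusgipad
  yusgipad (rule 1 does not apply)
  yusgipad → yusyipad   [unconditioned shift]
  yusyipad → yusyifad   [intervocalic lenition]
  giving Wikai yusyifad.
*yusgipad is the unique common source.

*yusgipad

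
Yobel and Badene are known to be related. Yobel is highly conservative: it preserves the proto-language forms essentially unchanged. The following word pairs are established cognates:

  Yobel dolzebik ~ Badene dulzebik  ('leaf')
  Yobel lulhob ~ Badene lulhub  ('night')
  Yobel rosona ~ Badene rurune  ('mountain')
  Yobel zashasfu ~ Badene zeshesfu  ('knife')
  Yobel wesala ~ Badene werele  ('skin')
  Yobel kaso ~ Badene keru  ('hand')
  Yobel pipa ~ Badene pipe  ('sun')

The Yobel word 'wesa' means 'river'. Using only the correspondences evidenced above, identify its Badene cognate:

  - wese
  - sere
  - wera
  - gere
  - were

were

wesala ~ werele — Yobel s corresponds to Badene r between vowels (before a back vowel).
rosona ~ rurune, wesala ~ werele — Yobel a corresponds to Badene e word-finally.
Applying these to Yobel 'wesa':
  wesa → wera   (s→r between vowels (before a back vowel))
  wera → were   (a→e word-finally)
So the Badene cognate is 'were'.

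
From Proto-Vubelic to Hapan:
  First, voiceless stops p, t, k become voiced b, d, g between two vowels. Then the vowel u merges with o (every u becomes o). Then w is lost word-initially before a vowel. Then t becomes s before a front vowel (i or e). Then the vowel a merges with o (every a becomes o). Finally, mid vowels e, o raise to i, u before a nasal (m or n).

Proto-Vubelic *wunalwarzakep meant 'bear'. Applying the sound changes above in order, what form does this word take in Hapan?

unolworzogep

Hapan: *wunalwarzakep > wunalwarzagep > wonalwarzagep > onalwarzagep > onolworzogep > unolworzogep  (by intervocalic voicing, vowel merger, glide loss, vowel merger, pre-nasal raising)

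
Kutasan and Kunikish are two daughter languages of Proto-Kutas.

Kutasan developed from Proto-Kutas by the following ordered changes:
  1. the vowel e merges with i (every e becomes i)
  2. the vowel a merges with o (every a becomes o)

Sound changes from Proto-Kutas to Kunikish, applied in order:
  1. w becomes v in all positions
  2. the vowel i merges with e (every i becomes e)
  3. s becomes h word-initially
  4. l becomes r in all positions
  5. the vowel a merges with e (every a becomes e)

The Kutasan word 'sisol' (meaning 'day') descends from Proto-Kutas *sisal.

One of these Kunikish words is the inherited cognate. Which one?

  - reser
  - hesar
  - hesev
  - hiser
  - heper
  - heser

Kunikish: *sisal
  sisal (rule 1 does not apply)
  sisal → sesal   [vowel merger]
  sesal → hesal   [debuccalisation]
  hesal → hesar   [unconditioned shift]
  hesar → heser   [vowel merger]
  giving Kunikish heser.
Among the options, 'heser' alone shows every Kunikish change applied in order.

heser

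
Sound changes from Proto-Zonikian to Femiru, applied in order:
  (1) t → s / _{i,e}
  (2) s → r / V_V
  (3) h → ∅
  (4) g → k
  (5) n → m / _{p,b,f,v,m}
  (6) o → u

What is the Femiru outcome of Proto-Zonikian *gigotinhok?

kikurinuk

Femiru: *gigotinhok > gigosinhok > gigorinhok > gigorinok > kikorinok > kikurinuk  (by palatalisation, rhotacism, h-loss, unconditioned shift, vowel merger)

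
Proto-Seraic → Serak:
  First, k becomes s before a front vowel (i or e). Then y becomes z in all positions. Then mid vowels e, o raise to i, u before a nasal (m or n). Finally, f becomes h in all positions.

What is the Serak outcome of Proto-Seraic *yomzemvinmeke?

zumzimvinmese

Serak: *yomzemvinmeke > yomzemvinmese > zomzemvinmese > zumzimvinmese  (by palatalisation, unconditioned shift, pre-nasal raising)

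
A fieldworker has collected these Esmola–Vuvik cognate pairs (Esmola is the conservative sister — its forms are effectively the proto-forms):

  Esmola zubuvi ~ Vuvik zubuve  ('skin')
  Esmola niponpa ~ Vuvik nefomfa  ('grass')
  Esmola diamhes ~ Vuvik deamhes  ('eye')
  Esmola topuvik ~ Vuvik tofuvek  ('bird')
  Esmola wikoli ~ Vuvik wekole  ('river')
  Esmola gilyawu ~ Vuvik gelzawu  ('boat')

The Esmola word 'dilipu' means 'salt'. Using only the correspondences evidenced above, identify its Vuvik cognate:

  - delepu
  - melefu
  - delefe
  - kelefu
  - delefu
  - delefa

topuvik ~ tofuvek, wikoli ~ wekole — Esmola i corresponds to Vuvik e after a consonant, before a consonant other than r, m, n, p, b, f, v.
niponpa ~ nefomfa — Esmola i corresponds to Vuvik e after a consonant, before a labial obstruent.
topuvik ~ tofuvek — Esmola p corresponds to Vuvik f between vowels (before a back vowel).
Applying these to Esmola 'dilipu':
  dilipu → delipu   (i→e after a consonant, before a consonant other than r, m, n, p, b, f, v)
  delipu → delepu   (i→e after a consonant, before a labial obstruent)
  delepu → delefu   (p→f between vowels (before a back vowel))
So the Vuvik cognate is 'delefu'.

delefu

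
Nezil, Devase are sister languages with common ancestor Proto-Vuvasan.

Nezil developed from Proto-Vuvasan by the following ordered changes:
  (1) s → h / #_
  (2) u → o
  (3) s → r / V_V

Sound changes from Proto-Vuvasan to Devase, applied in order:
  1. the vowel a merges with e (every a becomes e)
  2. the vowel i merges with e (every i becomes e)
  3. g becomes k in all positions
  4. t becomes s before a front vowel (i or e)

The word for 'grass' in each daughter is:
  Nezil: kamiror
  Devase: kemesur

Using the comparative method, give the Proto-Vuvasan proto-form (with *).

*kamisur

Position 4: Nezil has i, Devase has e. Nezil preserves i here (none of its changes turn any other segment into i), so the proto-segment is *i.
Position 6: Nezil has o, Devase has u. Devase preserves u here (none of its changes turn any other segment into u), so the proto-segment is *u.
Verify the candidate proto-form against each daughter:
Nezil: *kamisur
  kamisur (rule 1 does not apply)
  kamisur → kamisor   [vowel merger]
  kamisor → kamiror   [rhotacism]
  giving Nezil kamiror.
Devase: *kamisur > kemisur > kemesur  (by vowel merger, vowel merger)
*kamisur is the unique common source.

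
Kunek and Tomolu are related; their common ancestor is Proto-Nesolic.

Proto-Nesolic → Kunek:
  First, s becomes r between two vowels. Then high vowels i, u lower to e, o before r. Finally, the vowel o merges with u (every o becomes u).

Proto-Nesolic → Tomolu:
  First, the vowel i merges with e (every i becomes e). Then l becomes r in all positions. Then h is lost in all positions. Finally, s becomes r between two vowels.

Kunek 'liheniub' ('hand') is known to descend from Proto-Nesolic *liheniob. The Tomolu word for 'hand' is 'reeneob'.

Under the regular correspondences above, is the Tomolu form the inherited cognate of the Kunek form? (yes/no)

Derive the expected Tomolu reflex of *liheniob:
Tomolu: *liheniob > leheneob > reheneob > reeneob  (by vowel merger, unconditioned shift, h-loss)
Tomolu 'reeneob' matches the regular reflex exactly, so the pair is cognate.

yes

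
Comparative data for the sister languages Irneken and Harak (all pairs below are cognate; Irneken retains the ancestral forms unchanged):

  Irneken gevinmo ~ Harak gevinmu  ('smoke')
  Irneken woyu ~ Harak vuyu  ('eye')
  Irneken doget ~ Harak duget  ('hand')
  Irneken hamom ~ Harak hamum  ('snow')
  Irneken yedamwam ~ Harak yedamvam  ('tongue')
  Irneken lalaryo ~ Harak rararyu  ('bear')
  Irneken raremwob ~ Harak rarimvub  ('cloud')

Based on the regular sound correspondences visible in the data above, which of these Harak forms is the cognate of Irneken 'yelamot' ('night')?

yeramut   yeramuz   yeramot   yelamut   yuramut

lalaryo ~ rararyu — Irneken l corresponds to Harak r between vowels (before a back vowel).
woyu ~ vuyu, doget ~ duget — Irneken o corresponds to Harak u after a consonant, before a consonant other than r, m, n, p, b, f, v.
Applying these to Irneken 'yelamot':
  yelamot → yeramot   (l→r between vowels (before a back vowel))
  yeramot → yeramut   (o→u after a consonant, before a consonant other than r, m, n, p, b, f, v)
So the Harak cognate is 'yeramut'.

yeramut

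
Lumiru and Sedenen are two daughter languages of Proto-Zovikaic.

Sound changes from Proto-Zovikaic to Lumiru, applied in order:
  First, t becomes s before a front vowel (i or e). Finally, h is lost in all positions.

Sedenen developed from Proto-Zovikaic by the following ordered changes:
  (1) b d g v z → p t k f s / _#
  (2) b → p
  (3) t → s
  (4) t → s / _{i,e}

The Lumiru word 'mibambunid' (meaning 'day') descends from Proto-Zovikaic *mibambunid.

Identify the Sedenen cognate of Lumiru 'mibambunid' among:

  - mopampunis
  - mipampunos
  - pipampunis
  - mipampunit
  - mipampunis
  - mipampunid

Sedenen: *mibambunid > mibambunit > mipampunit > mipampunis  (by final devoicing, unconditioned shift, unconditioned shift)

mipampunis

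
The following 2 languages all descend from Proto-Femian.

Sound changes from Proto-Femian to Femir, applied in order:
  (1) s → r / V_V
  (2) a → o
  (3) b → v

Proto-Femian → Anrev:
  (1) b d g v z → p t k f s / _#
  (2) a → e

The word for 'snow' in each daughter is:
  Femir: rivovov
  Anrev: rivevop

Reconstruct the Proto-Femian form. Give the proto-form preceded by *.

*rivavob

Position 7: Femir has v, Anrev has p. Taking the neighbouring segments as reconstructed: Femir v could go back to *b or *v; Anrev p could go back to *p or *b — the one source consistent with every daughter is *b.
Position 4: Femir has o, Anrev has e. Taking the neighbouring segments as reconstructed: Femir o could go back to *a or *o; Anrev e could go back to *a or *e — the one source consistent with every daughter is *a.
The remaining positions agree across the daughters. Check the candidate against every language:
Femir: start from *rivavob.
  rule 1: no change — rivavob
  rule 2 (vowel merger): rivavob → rivovob
  rule 3 (unconditioned shift): rivovob → rivovov
  ⇒ Femir rivovov
Anrev: *rivavob > rivavop > rivevop  (by final devoicing, vowel merger)
Only *rivavob yields all of Femir rivovov, Anrev rivevop.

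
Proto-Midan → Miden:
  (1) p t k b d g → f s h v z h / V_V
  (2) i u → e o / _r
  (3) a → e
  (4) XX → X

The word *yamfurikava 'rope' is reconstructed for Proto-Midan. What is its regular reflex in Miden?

yemforiheve

Miden: start from *yamfurikava.
  rule 1 (intervocalic lenition): yamfurikava → yamfurihava
  rule 2 (pre-rhotic lowering): yamfurihava → yamforihava
  rule 3 (vowel merger): yamforihava → yemforiheve
  rule 4: no change — yemforiheve
  ⇒ Miden yemforiheve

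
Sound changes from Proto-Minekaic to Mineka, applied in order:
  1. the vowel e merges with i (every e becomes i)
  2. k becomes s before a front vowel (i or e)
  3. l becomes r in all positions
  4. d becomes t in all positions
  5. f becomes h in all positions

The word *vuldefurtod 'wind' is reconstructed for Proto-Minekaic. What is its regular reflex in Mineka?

vurtihurtot

Mineka: *vuldefurtod > vuldifurtod > vurdifurtod > vurtifurtot > vurtihurtot  (by vowel merger, unconditioned shift, unconditioned shift, unconditioned shift)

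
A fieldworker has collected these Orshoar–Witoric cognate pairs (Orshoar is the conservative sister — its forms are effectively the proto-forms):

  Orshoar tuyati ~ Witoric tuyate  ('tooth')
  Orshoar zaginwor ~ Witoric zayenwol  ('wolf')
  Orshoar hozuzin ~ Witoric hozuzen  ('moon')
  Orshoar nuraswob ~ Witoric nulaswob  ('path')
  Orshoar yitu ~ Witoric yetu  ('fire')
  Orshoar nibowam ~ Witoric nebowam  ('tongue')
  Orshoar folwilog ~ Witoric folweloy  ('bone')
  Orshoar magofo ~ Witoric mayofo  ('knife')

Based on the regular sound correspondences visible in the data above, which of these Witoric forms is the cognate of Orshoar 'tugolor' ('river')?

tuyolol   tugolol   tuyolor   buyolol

magofo ~ mayofo — Orshoar g corresponds to Witoric y between vowels (before a back vowel).
zaginwor ~ zayenwol — Orshoar r corresponds to Witoric l word-finally.
Applying these to Orshoar 'tugolor':
  tugolor → tuyolor   (g→y between vowels (before a back vowel))
  tuyolor → tuyolol   (r→l word-finally)
So the Witoric cognate is 'tuyolol'.

tuyolol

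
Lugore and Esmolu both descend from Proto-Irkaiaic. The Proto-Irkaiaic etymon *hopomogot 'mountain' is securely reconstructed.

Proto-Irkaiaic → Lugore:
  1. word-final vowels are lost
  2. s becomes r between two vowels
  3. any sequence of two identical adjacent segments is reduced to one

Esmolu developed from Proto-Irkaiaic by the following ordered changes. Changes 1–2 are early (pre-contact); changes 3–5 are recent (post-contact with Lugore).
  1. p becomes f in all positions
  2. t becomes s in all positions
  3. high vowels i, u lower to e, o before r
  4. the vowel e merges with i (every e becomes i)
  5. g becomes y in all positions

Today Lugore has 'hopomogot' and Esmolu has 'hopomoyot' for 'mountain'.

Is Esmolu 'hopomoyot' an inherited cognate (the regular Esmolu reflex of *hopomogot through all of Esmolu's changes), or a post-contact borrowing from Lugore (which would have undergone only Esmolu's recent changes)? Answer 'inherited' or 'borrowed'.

If inherited, *hopomogot would pass through all of Esmolu's changes:
Esmolu: *hopomogot
  hopomogot → hofomogot   [unconditioned shift]
  hofomogot → hofomogos   [unconditioned shift]
  hofomogos (rule 3 does not apply)
  hofomogos (rule 4 does not apply)
  hofomogos → hofomoyos   [unconditioned shift]
  giving Esmolu hofomoyos.
If borrowed from Lugore 'hopomogot' after the early changes, it would undergo only the recent ones:
  rule 3 (pre-rhotic lowering): no change (hopomogot)
  rule 4 (vowel merger): no change (hopomogot)
  rule 5 (unconditioned shift): hopomogot → hopomoyot
  ⇒ as a loan: hopomoyot
Esmolu 'hopomoyot' matches the loan outcome 'hopomoyot', not the inherited 'hofomoyos' — it skipped the early Esmolu changes, so it was borrowed from Lugore.

borrowed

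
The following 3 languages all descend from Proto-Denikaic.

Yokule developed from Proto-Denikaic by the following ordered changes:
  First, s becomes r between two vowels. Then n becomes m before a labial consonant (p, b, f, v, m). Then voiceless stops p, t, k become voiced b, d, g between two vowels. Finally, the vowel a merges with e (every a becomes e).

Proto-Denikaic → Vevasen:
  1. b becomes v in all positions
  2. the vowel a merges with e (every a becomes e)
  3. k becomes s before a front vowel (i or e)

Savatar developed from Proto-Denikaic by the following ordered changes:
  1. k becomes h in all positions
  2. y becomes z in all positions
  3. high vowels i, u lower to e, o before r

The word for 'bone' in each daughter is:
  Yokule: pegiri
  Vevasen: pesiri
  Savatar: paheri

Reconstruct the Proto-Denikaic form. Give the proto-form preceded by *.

Position 2: Yokule has e, Vevasen has e, Savatar has a. Savatar preserves a here (none of its changes turn any other segment into a), so the proto-segment is *a.
Position 3: Yokule has g, Vevasen has s, Savatar has h. Taking the neighbouring segments as reconstructed: Yokule g could go back to *k or *g; Vevasen s could go back to *k or *s; Savatar h could go back to *k or *h — the one source consistent with every daughter is *k.
Position 4: Yokule has i, Vevasen has i, Savatar has e. Yokule preserves i here (none of its changes turn any other segment into i), so the proto-segment is *i.
The remaining positions agree across the daughters. Check the candidate against every language:
Yokule: *pakiri
  pakiri (rule 1 does not apply)
  pakiri (rule 2 does not apply)
  pakiri → pagiri   [intervocalic voicing]
  pagiri → pegiri   [vowel merger]
  giving Yokule pegiri.
Vevasen: *pakiri > pekiri > pesiri  (by vowel merger, palatalisation)
Savatar: *pakiri > pahiri > paheri  (by unconditioned shift, pre-rhotic lowering)
Only *pakiri yields all of Yokule pegiri, Vevasen pesiri, Savatar paheri.

*pakiri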